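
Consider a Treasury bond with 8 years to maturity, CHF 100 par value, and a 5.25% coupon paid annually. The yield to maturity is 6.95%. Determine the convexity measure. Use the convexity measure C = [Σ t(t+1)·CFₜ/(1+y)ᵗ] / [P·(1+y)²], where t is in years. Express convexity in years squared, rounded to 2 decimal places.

With y = 0.0695:
  t   CF        PV=CF/(1+0.0695)^t    t·PV        t(t+1)·PV
  1         5.25         4.9088         4.9088           9.8177
  2         5.25         4.5898         9.1797          27.5391
  3         5.25         4.2916        12.8747          51.4989
  4         5.25         4.0127        16.0508          80.2539
  5         5.25         3.7519        18.7597         112.5581
  6         5.25         3.5081        21.0487         147.3411
  7         5.25         3.2802        22.9611         183.6884
  8       105.25        61.4859       491.8875       4,426.9874
  Σ                     89.8291       597.6710       5,039.6846
P = 89.8291.
Convexity = Σ t(t+1)·PV / [P·(1+y)²] = 5,039.6846 / (89.8291 × 1.143830) = 49.04839.

49.05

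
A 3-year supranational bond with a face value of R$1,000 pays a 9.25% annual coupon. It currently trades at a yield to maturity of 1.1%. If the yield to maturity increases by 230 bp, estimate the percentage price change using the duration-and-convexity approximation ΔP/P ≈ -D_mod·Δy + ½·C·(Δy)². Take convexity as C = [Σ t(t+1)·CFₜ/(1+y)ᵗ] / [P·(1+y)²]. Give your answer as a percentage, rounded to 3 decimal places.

-6.043%

With y = 0.011:
  t   CF        PV=CF/(1+0.011)^t    t·PV        t(t+1)·PV
  1        92.50        91.4936        91.4936         182.9871
  2        92.50        90.4981       180.9962         542.9886
  3     1,092.50     1,057.2264     3,171.6791      12,686.7162
  Σ                  1,239.2180     3,444.1688      13,412.6919
P = 1,239.2180; D_Mac = 2.77931 yrs; D_mod = 2.74907 yrs; C = 10.58927.
Duration effect: -2.74907 × (+0.023) = -0.063229
Convexity effect: 0.5 × 10.58927 × (0.023)² = +0.0028009
ΔP/P ≈ -0.063229 + 0.0028009 = -0.060428 = -6.0428%.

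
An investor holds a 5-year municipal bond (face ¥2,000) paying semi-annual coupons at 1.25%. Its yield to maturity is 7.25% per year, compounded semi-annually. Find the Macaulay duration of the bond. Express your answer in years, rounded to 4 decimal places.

Periodic yield y = 0.03625. Discount each cash flow and weight by its period:
  t   CF        PV=CF/(1+0.03625)^t    t·PV
  1        12.50        12.0627        12.0627
  2        12.50        11.6407        23.2815
  3        12.50        11.2335        33.7006
  4        12.50        10.8406        43.3623
  5        12.50        10.4613        52.3067
  6        12.50        10.0954        60.5723
  7        12.50         9.7422        68.1956
  8        12.50         9.4014        75.2114
  9        12.50         9.0725        81.6529
  10    2,012.50     1,409.5824    14,095.8235
  Σ                  1,504.1328    14,546.1695
Price P = Σ PV = 1,504.1328.
Macaulay duration = Σ(t·PV) / P = 14,546.1695 / 1,504.1328 = 9.67080 half-year periods.
In years: 9.67080 / 2 = 4.83540 years.

4.8354 years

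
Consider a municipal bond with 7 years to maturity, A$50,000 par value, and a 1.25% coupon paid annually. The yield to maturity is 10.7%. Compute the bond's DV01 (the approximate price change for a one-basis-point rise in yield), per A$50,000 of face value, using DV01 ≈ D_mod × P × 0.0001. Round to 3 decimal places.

Periodic yield y = 0.107.
  t   CF        PV=CF/(1+0.107)^t    t·PV
  1       625.00       564.5890       564.5890
  2       625.00       510.0171     1,020.0343
  3       625.00       460.7201     1,382.1603
  4       625.00       416.1880     1,664.7519
  5       625.00       375.9602     1,879.8012
  6       625.00       339.6208     2,037.7249
  7    50,625.00    24,850.3031   173,952.1216
  Σ                 27,517.3983   182,501.1832
P = 27,517.3983; D_Mac = 6.63221 yrs; D_mod = 5.99116 yrs.
DV01 ≈ 5.99116 × 27,517.3983 × 0.0001 = 16.486105.

A$16.486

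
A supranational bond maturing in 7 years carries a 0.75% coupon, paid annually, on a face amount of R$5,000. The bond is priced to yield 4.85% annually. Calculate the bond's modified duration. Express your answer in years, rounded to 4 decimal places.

Periodic yield y = 0.0485. First find Macaulay duration:
  t   CF        PV=CF/(1+0.0485)^t    t·PV
  1        37.50        35.7654        35.7654
  2        37.50        34.1110        68.2220
  3        37.50        32.5331        97.5994
  4        37.50        31.0283       124.1131
  5        37.50        29.5930       147.9650
  6        37.50        28.2241       169.3448
  7     5,037.50     3,616.0632    25,312.4426
  Σ                  3,807.3182    25,955.4523
P = 3,807.3182; Macaulay duration = 25,955.4523 / 3,807.3182 = 6.81725 years.
Modified duration = D_Mac / (1 + y) = 6.81725 / 1.0485 = 6.50191 years.

6.5019 years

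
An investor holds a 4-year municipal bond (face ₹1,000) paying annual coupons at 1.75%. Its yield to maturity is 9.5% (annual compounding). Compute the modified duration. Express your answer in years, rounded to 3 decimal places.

Periodic yield y = 0.095. First find Macaulay duration:
  t   CF        PV=CF/(1+0.095)^t    t·PV
  1        17.50        15.9817        15.9817
  2        17.50        14.5952        29.1904
  3        17.50        13.3289        39.9868
  4     1,017.50       707.7468     2,830.9874
  Σ                    751.6527     2,916.1463
P = 751.6527; Macaulay duration = 2,916.1463 / 751.6527 = 3.87965 years.
Modified duration = D_Mac / (1 + y) = 3.87965 / 1.095 = 3.54306 years.

3.543 years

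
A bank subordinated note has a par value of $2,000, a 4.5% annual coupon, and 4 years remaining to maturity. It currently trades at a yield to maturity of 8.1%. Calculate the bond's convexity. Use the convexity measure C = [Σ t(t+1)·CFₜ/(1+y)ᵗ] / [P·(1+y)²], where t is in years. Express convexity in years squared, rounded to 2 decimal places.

15.59

With y = 0.081:
  t   CF        PV=CF/(1+0.081)^t    t·PV        t(t+1)·PV
  1        90.00        83.2562        83.2562         166.5125
  2        90.00        77.0178       154.0356         462.1068
  3        90.00        71.2468       213.7404         854.9617
  4     2,090.00     1,530.5359     6,122.1435      30,610.7173
  Σ                  1,762.0567     6,573.1757      32,094.2983
P = 1,762.0567.
Convexity = Σ t(t+1)·PV / [P·(1+y)²] = 32,094.2983 / (1,762.0567 × 1.168561) = 15.58679.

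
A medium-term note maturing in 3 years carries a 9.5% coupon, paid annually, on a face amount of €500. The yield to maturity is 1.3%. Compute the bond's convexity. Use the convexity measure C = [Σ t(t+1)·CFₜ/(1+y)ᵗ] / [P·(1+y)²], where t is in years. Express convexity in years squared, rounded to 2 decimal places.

With y = 0.013:
  t   CF        PV=CF/(1+0.013)^t    t·PV        t(t+1)·PV
  1        47.50        46.8904        46.8904          93.7808
  2        47.50        46.2887        92.5773         277.7320
  3       547.50       526.6909     1,580.0726       6,320.2904
  Σ                    619.8700     1,719.5404       6,691.8033
P = 619.8700.
Convexity = Σ t(t+1)·PV / [P·(1+y)²] = 6,691.8033 / (619.8700 × 1.026169) = 10.52019.

10.52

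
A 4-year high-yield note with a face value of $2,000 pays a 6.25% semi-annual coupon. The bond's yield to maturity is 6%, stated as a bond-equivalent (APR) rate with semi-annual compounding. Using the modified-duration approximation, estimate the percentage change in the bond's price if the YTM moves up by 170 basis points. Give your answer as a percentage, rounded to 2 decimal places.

-5.95%

Periodic yield y = 0.03. Modified duration first:
  t   CF        PV=CF/(1+0.03)^t    t·PV
  1        62.50        60.6796        60.6796
  2        62.50        58.9122       117.8245
  3        62.50        57.1964       171.5891
  4        62.50        55.5304       222.1218
  5        62.50        53.9130       269.5652
  6        62.50        52.3428       314.0566
  7        62.50        50.8182       355.7275
  8     2,062.50     1,628.1565    13,025.2524
  Σ                  2,017.5492    14,536.8167
P = 2,017.5492; D_Mac = 7.20519 half-year periods = 3.60259 yrs; D_mod = 3.60259/(1+0.03) = 3.49766 yrs.
ΔP/P ≈ -D_mod · Δy = -3.49766 × (+0.017) = -0.059460 = -5.9460%.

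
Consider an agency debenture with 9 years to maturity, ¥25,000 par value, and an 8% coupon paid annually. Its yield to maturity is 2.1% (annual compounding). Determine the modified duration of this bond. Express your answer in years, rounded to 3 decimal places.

Periodic yield y = 0.021. First find Macaulay duration:
  t   CF        PV=CF/(1+0.021)^t    t·PV
  1     2,000.00     1,958.8639     1,958.8639
  2     2,000.00     1,918.5738     3,837.1476
  3     2,000.00     1,879.1124     5,637.3373
  4     2,000.00     1,840.4627     7,361.8509
  5     2,000.00     1,802.6080     9,013.0398
  6     2,000.00     1,765.5318    10,593.1908
  7     2,000.00     1,729.2182    12,104.5275
  8     2,000.00     1,693.6515    13,549.2122
  9    27,000.00    22,394.0212   201,546.1910
  Σ                 36,982.0436   265,601.3610
P = 36,982.0436; Macaulay duration = 265,601.3610 / 36,982.0436 = 7.18190 years.
Modified duration = D_Mac / (1 + y) = 7.18190 / 1.021 = 7.03418 years.

7.034 years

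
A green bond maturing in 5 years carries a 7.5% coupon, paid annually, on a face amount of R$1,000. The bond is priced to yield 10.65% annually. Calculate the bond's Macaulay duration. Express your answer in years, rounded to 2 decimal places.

4.30 years

Periodic yield y = 0.1065. Discount each cash flow and weight by its year:
  t   CF        PV=CF/(1+0.1065)^t    t·PV
  1        75.00        67.7813        67.7813
  2        75.00        61.2574       122.5148
  3        75.00        55.3614       166.0842
  4        75.00        50.0329       200.1316
  5     1,075.00       648.1140     3,240.5698
  Σ                    882.5469     3,797.0816
Price P = Σ PV = 882.5469.
Macaulay duration = Σ(t·PV) / P = 3,797.0816 / 882.5469 = 4.30241 years.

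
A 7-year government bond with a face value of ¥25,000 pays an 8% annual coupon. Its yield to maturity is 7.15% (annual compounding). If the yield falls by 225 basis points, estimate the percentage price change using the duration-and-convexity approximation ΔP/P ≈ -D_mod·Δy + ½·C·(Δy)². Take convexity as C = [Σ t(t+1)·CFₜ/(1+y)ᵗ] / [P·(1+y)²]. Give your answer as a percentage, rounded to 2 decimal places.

With y = 0.0715:
  t   CF        PV=CF/(1+0.0715)^t    t·PV        t(t+1)·PV
  1     2,000.00     1,866.5422     1,866.5422       3,733.0845
  2     2,000.00     1,741.9899     3,483.9799      10,451.9397
  3     2,000.00     1,625.7489     4,877.2467      19,508.9868
  4     2,000.00     1,517.2645     6,069.0580      30,345.2898
  5     2,000.00     1,416.0191     7,080.0956      42,480.5737
  6     2,000.00     1,321.5297     7,929.1785      55,504.2494
  7    27,000.00    16,650.1648   116,551.1536     932,409.2290
  Σ                 26,139.2592   147,857.2545   1,094,433.3529
P = 26,139.2592; D_Mac = 5.65652 yrs; D_mod = 5.27907 yrs; C = 36.46798.
Duration effect: -5.27907 × (-0.0225) = +0.118779
Convexity effect: 0.5 × 36.46798 × (-0.0225)² = +0.0092310
ΔP/P ≈ +0.118779 + 0.0092310 = +0.128010 = +12.8010%.

+12.80%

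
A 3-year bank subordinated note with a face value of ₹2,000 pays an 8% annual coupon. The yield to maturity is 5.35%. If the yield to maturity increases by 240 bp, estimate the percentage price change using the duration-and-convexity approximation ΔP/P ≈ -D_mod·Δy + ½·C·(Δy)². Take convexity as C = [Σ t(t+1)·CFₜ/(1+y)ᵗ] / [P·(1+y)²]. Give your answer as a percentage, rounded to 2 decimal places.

With y = 0.0535:
  t   CF        PV=CF/(1+0.0535)^t    t·PV        t(t+1)·PV
  1       160.00       151.8747       151.8747         303.7494
  2       160.00       144.1620       288.3241         864.9722
  3     2,160.00     1,847.3540     5,542.0621      22,168.2483
  Σ                  2,143.3908     5,982.2608      23,336.9699
P = 2,143.3908; D_Mac = 2.79103 yrs; D_mod = 2.64929 yrs; C = 9.81011.
Duration effect: -2.64929 × (+0.024) = -0.063583
Convexity effect: 0.5 × 9.81011 × (0.024)² = +0.0028253
ΔP/P ≈ -0.063583 + 0.0028253 = -0.060758 = -6.0758%.

-6.08%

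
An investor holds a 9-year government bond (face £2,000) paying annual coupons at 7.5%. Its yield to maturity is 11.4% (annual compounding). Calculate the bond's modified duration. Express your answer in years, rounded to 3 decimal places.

Periodic yield y = 0.114. First find Macaulay duration:
  t   CF        PV=CF/(1+0.114)^t    t·PV
  1       150.00       134.6499       134.6499
  2       150.00       120.8707       241.7413
  3       150.00       108.5015       325.5045
  4       150.00        97.3981       389.5924
  5       150.00        87.4310       437.1549
  6       150.00        78.4838       470.9029
  7       150.00        70.4523       493.1658
  8       150.00        63.2426       505.9408
  9     2,150.00       813.7139     7,323.4252
  Σ                  1,574.7437    10,322.0777
P = 1,574.7437; Macaulay duration = 10,322.0777 / 1,574.7437 = 6.55477 years.
Modified duration = D_Mac / (1 + y) = 6.55477 / 1.114 = 5.88399 years.

5.884 years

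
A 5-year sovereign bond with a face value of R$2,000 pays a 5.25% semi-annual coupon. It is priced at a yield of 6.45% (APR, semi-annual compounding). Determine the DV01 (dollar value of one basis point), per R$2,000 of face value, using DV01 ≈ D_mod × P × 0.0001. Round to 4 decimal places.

R$0.8176

Periodic yield y = 0.03225.
  t   CF        PV=CF/(1+0.03225)^t    t·PV
  1        52.50        50.8598        50.8598
  2        52.50        49.2708        98.5416
  3        52.50        47.7315       143.1944
  4        52.50        46.2402       184.9608
  5        52.50        44.7955       223.9777
  6        52.50        43.3960       260.3762
  7        52.50        42.0402       294.2816
  8        52.50        40.7268       325.8143
  9        52.50        39.4544       355.0895
  10    2,052.50     1,494.2878    14,942.8780
  Σ                  1,898.8030    16,879.9738
P = 1,898.8030; D_Mac = 8.88980 half-year periods = 4.44490 yrs; D_mod = 4.30603 yrs.
DV01 ≈ 4.30603 × 1,898.8030 × 0.0001 = 0.817630.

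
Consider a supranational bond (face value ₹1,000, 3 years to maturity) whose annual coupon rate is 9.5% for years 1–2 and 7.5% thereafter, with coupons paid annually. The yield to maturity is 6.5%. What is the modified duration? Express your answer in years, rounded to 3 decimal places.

2.585 years

Periodic yield y = 0.065. First find Macaulay duration:
  t   CF        PV=CF/(1+0.065)^t    t·PV
  1        95.00        89.2019        89.2019
  2        95.00        83.7576       167.5153
  3     1,075.00       889.9378     2,669.8133
  Σ                  1,062.8973     2,926.5305
P = 1,062.8973; Macaulay duration = 2,926.5305 / 1,062.8973 = 2.75335 years.
Modified duration = D_Mac / (1 + y) = 2.75335 / 1.065 = 2.58531 years.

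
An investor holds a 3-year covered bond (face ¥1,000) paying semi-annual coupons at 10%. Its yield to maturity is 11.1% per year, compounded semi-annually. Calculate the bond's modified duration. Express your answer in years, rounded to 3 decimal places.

2.519 years

Periodic yield y = 0.0555. First find Macaulay duration:
  t   CF        PV=CF/(1+0.0555)^t    t·PV
  1        50.00        47.3709        47.3709
  2        50.00        44.8801        89.7601
  3        50.00        42.5202       127.5606
  4        50.00        40.2844       161.1377
  5        50.00        38.1662       190.8310
  6     1,050.00       759.3463     4,556.0777
  Σ                    972.5681     5,172.7380
P = 972.5681; Macaulay duration = 5,172.7380 / 972.5681 = 5.31864 half-year periods = 2.65932 years.
Modified duration = D_Mac / (1 + y) = 2.65932 / 1.0555 = 2.51949 years.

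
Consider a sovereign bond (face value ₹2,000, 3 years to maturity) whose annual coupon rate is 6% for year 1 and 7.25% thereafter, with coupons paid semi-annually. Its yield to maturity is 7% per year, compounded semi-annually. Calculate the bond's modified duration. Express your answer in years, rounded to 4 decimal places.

2.6806 years

Periodic yield y = 0.035. First find Macaulay duration:
  t   CF        PV=CF/(1+0.035)^t    t·PV
  1        60.00        57.9710        57.9710
  2        60.00        56.0106       112.0213
  3        72.50        65.3908       196.1725
  4        72.50        63.1796       252.7182
  5        72.50        61.0431       305.2153
  6     2,072.50     1,685.9801    10,115.8805
  Σ                  1,989.5752    11,039.9789
P = 1,989.5752; Macaulay duration = 11,039.9789 / 1,989.5752 = 5.54891 half-year periods = 2.77446 years.
Modified duration = D_Mac / (1 + y) = 2.77446 / 1.035 = 2.68063 years.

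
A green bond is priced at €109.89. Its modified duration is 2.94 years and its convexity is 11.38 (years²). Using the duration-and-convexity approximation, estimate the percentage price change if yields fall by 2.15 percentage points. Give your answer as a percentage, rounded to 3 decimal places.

+6.584%

Duration effect: -D_mod·Δy = -2.94 × (-0.0215) = +0.063210
Convexity effect: ½·C·(Δy)² = 0.5 × 11.38 × (-0.0215)² = +0.0026302025
ΔP/P ≈ +0.063210 + 0.0026302025 = +0.0658402025
= +6.58402025%.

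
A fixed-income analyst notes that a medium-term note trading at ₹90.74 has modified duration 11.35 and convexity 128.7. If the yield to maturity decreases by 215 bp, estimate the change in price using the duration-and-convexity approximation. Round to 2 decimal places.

Duration effect: -D_mod·Δy = -11.35 × (-0.0215) = +0.244025
Convexity effect: ½·C·(Δy)² = 0.5 × 128.7 × (-0.0215)² = +0.0297457875
ΔP/P ≈ +0.244025 + 0.0297457875 = +0.2737707875
ΔP ≈ 90.74 × (+0.2737707875) = +24.84196125775.

+₹24.84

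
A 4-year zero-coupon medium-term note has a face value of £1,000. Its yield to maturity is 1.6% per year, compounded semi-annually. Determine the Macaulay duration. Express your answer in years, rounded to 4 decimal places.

4.0000 years

A zero-coupon bond has a single cash flow at maturity, so its Macaulay duration equals its maturity: 4 years.
(Equivalently: 8 semi-annual periods ÷ 2 = 4 years.)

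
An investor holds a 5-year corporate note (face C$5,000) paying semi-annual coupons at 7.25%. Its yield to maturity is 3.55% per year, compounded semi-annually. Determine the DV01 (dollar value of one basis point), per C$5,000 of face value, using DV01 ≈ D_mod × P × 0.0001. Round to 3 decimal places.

Periodic yield y = 0.01775.
  t   CF        PV=CF/(1+0.01775)^t    t·PV
  1       181.25       178.0889       178.0889
  2       181.25       174.9830       349.9659
  3       181.25       171.9312       515.7936
  4       181.25       168.9326       675.7306
  5       181.25       165.9864       829.9319
  6       181.25       163.0915       978.5490
  7       181.25       160.2471     1,121.7299
  8       181.25       157.4523     1,259.6187
  9       181.25       154.7063     1,392.3568
  10    5,181.25     4,345.3367    43,453.3674
  Σ                  5,840.7561    50,755.1327
P = 5,840.7561; D_Mac = 8.68982 half-year periods = 4.34491 yrs; D_mod = 4.26913 yrs.
DV01 ≈ 4.26913 × 5,840.7561 × 0.0001 = 2.493497.

C$2.493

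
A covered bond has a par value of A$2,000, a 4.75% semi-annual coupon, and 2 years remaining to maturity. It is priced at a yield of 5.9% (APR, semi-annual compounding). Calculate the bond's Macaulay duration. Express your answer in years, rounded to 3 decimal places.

1.931 years

Periodic yield y = 0.0295. Discount each cash flow and weight by its period:
  t   CF        PV=CF/(1+0.0295)^t    t·PV
  1        47.50        46.1389        46.1389
  2        47.50        44.8168        89.6336
  3        47.50        43.5326       130.5978
  4     2,047.50     1,822.7139     7,290.8556
  Σ                  1,957.2022     7,557.2259
Price P = Σ PV = 1,957.2022.
Macaulay duration = Σ(t·PV) / P = 7,557.2259 / 1,957.2022 = 3.86124 half-year periods.
In years: 3.86124 / 2 = 1.93062 years.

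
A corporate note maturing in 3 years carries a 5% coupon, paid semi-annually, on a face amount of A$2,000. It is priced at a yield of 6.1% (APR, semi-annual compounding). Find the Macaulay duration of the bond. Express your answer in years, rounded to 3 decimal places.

Periodic yield y = 0.0305. Discount each cash flow and weight by its period:
  t   CF        PV=CF/(1+0.0305)^t    t·PV
  1        50.00        48.5201        48.5201
  2        50.00        47.0841        94.1681
  3        50.00        45.6905       137.0715
  4        50.00        44.3382       177.3528
  5        50.00        43.0259       215.1295
  6     2,050.00     1,711.8507    10,271.1042
  Σ                  1,940.5095    10,943.3463
Price P = Σ PV = 1,940.5095.
Macaulay duration = Σ(t·PV) / P = 10,943.3463 / 1,940.5095 = 5.63942 half-year periods.
In years: 5.63942 / 2 = 2.81971 years.

2.820 years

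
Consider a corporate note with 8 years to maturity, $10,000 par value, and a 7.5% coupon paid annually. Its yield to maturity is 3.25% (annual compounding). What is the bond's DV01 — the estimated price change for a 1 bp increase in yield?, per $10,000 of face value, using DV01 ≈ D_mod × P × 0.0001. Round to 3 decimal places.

$8.185

Periodic yield y = 0.0325.
  t   CF        PV=CF/(1+0.0325)^t    t·PV
  1       750.00       726.3923       726.3923
  2       750.00       703.5276     1,407.0552
  3       750.00       681.3827     2,044.1480
  4       750.00       659.9348     2,639.7391
  5       750.00       639.1620     3,195.8101
  6       750.00       619.0431     3,714.2587
  7       750.00       599.5575     4,196.9025
  8    10,750.00     8,323.1550    66,585.2399
  Σ                 12,952.1549    84,509.5458
P = 12,952.1549; D_Mac = 6.52475 yrs; D_mod = 6.31937 yrs.
DV01 ≈ 6.31937 × 12,952.1549 × 0.0001 = 8.184944.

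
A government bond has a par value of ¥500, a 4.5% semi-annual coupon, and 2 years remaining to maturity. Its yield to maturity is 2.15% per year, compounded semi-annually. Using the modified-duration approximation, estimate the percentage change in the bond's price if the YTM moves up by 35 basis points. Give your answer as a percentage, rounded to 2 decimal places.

Periodic yield y = 0.01075. Modified duration first:
  t   CF        PV=CF/(1+0.01075)^t    t·PV
  1        11.25        11.1303        11.1303
  2        11.25        11.0120        22.0239
  3        11.25        10.8949        32.6846
  4       511.25       489.8446     1,959.3784
  Σ                    522.8818     2,025.2172
P = 522.8818; D_Mac = 3.87318 half-year periods = 1.93659 yrs; D_mod = 1.93659/(1+0.01075) = 1.91599 yrs.
ΔP/P ≈ -D_mod · Δy = -1.91599 × (+0.0035) = -0.006706 = -0.6706%.

-0.67%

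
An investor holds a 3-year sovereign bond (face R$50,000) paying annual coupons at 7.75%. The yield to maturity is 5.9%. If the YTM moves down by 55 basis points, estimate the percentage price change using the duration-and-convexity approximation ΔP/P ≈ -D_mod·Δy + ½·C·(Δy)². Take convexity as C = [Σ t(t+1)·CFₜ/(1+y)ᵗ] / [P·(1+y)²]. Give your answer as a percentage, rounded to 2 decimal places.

With y = 0.059:
  t   CF        PV=CF/(1+0.059)^t    t·PV        t(t+1)·PV
  1     3,875.00     3,659.1124     3,659.1124       7,318.2247
  2     3,875.00     3,455.2525     6,910.5049      20,731.5148
  3    53,875.00    45,362.7529   136,088.2588     544,353.0353
  Σ                 52,477.1178   146,657.8761     572,402.7749
P = 52,477.1178; D_Mac = 2.79470 yrs; D_mod = 2.63900 yrs; C = 9.72612.
Duration effect: -2.63900 × (-0.0055) = +0.014515
Convexity effect: 0.5 × 9.72612 × (-0.0055)² = +0.0001471
ΔP/P ≈ +0.014515 + 0.0001471 = +0.014662 = +1.4662%.

+1.47%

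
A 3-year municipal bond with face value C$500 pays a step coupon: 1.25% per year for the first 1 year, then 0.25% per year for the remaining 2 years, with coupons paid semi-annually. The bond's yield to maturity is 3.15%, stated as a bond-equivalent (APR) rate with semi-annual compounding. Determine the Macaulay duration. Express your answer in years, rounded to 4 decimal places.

Periodic yield y = 0.01575. Discount each cash flow and weight by its period:
  t   CF        PV=CF/(1+0.01575)^t    t·PV
  1        3.125         3.0765         3.0765
  2        3.125         3.0288         6.0577
  3        0.625         0.5964         1.7891
  4        0.625         0.5871         2.3485
  5        0.625         0.5780         2.8901
  6      500.625       455.8181     2,734.9085
  Σ                    463.6850     2,751.0705
Price P = Σ PV = 463.6850.
Macaulay duration = Σ(t·PV) / P = 2,751.0705 / 463.6850 = 5.93306 half-year periods.
In years: 5.93306 / 2 = 2.96653 years.

2.9665 years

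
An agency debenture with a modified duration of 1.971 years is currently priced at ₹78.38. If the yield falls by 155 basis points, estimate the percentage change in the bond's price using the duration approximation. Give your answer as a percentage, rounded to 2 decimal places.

Duration approximation: ΔP/P ≈ -D_mod · Δy = -1.971 × (-0.0155) = +0.0305505.
As a percentage: +3.05505%.

+3.06%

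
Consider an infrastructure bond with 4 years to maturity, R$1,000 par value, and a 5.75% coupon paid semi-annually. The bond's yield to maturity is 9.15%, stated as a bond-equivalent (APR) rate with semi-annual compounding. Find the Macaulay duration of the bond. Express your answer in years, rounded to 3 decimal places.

3.603 years

Periodic yield y = 0.04575. Discount each cash flow and weight by its period:
  t   CF        PV=CF/(1+0.04575)^t    t·PV
  1        28.75        27.4922        27.4922
  2        28.75        26.2895        52.5790
  3        28.75        25.1394        75.4181
  4        28.75        24.0396        96.1582
  5        28.75        22.9879       114.9393
  6        28.75        21.9822       131.8930
  7        28.75        21.0205       147.1434
  8     1,028.75       719.2616     5,754.0926
  Σ                    888.2127     6,399.7158
Price P = Σ PV = 888.2127.
Macaulay duration = Σ(t·PV) / P = 6,399.7158 / 888.2127 = 7.20516 half-year periods.
In years: 7.20516 / 2 = 3.60258 years.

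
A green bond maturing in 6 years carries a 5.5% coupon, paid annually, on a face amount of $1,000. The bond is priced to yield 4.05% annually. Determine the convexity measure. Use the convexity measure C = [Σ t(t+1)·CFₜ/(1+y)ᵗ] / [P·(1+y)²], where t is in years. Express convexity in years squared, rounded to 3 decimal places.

With y = 0.0405:
  t   CF        PV=CF/(1+0.0405)^t    t·PV        t(t+1)·PV
  1        55.00        52.8592        52.8592         105.7184
  2        55.00        50.8017       101.6035         304.8104
  3        55.00        48.8243       146.4730         585.8922
  4        55.00        46.9239       187.6957         938.4785
  5        55.00        45.0975       225.4874       1,352.9244
  6     1,055.00       831.3807     4,988.2844      34,917.9905
  Σ                  1,075.8874     5,702.4032      38,205.8144
P = 1,075.8874.
Convexity = Σ t(t+1)·PV / [P·(1+y)²] = 38,205.8144 / (1,075.8874 × 1.082640) = 32.80035.

32.800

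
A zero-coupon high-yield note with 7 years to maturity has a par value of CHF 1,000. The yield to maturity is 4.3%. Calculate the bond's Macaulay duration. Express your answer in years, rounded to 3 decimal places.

A zero-coupon bond has a single cash flow at maturity, so its Macaulay duration equals its maturity: 7 years.

7.000 years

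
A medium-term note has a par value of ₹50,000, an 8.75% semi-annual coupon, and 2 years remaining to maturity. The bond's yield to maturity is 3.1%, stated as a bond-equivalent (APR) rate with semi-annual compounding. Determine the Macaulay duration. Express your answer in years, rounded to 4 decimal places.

1.8846 years

Periodic yield y = 0.0155. Discount each cash flow and weight by its period:
  t   CF        PV=CF/(1+0.0155)^t    t·PV
  1     2,187.50     2,154.1113     2,154.1113
  2     2,187.50     2,121.2322     4,242.4644
  3     2,187.50     2,088.8549     6,266.5648
  4    52,187.50    49,073.4715   196,293.8862
  Σ                 55,437.6699   208,957.0266
Price P = Σ PV = 55,437.6699.
Macaulay duration = Σ(t·PV) / P = 208,957.0266 / 55,437.6699 = 3.76922 half-year periods.
In years: 3.76922 / 2 = 1.88461 years.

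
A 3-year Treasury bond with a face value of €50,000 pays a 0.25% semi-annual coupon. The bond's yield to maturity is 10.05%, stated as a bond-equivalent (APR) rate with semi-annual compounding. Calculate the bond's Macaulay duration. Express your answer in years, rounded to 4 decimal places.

Periodic yield y = 0.05025. Discount each cash flow and weight by its period:
  t   CF        PV=CF/(1+0.05025)^t    t·PV
  1        62.50        59.5096        59.5096
  2        62.50        56.6624       113.3247
  3        62.50        53.9513       161.8539
  4        62.50        51.3700       205.4799
  5        62.50        48.9121       244.5606
  6    50,062.50    37,304.0850   223,824.5101
  Σ                 37,574.4904   224,609.2388
Price P = Σ PV = 37,574.4904.
Macaulay duration = Σ(t·PV) / P = 224,609.2388 / 37,574.4904 = 5.97771 half-year periods.
In years: 5.97771 / 2 = 2.98885 years.

2.9889 years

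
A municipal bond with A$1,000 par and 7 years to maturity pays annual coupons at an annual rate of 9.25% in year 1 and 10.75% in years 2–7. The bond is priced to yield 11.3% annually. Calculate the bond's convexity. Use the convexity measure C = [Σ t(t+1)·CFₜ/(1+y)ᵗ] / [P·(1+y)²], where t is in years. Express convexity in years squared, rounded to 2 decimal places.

With y = 0.113:
  t   CF        PV=CF/(1+0.113)^t    t·PV        t(t+1)·PV
  1        92.50        83.1087        83.1087         166.2174
  2       107.50        86.7797       173.5594         520.6782
  3       107.50        77.9692       233.9075         935.6302
  4       107.50        70.0532       280.2127       1,401.0634
  5       107.50        62.9409       314.7043       1,888.2257
  6       107.50        56.5506       339.3038       2,375.1266
  7     1,107.50       523.4529     3,664.1701      29,313.3607
  Σ                    960.8551     5,088.9665      36,600.3022
P = 960.8551.
Convexity = Σ t(t+1)·PV / [P·(1+y)²] = 36,600.3022 / (960.8551 × 1.238769) = 30.74938.

30.75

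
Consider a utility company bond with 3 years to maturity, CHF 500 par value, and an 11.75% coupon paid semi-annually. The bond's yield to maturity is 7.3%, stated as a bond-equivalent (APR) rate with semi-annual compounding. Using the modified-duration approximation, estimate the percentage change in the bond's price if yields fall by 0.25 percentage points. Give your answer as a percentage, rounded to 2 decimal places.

Periodic yield y = 0.0365. Modified duration first:
  t   CF        PV=CF/(1+0.0365)^t    t·PV
  1       29.375        28.3406        28.3406
  2       29.375        27.3426        54.6851
  3       29.375        26.3797        79.1391
  4       29.375        25.4508       101.8030
  5       29.375        24.5545       122.7726
  6      529.375       426.9211     2,561.5264
  Σ                    558.9892     2,948.2668
P = 558.9892; D_Mac = 5.27428 half-year periods = 2.63714 yrs; D_mod = 2.63714/(1+0.0365) = 2.54428 yrs.
ΔP/P ≈ -D_mod · Δy = -2.54428 × (-0.0025) = +0.006361 = +0.6361%.

+0.64%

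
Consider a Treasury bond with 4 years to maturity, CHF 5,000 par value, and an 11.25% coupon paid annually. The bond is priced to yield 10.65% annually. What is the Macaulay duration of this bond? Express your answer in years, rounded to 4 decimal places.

3.4387 years

Periodic yield y = 0.1065. Discount each cash flow and weight by its year:
  t   CF        PV=CF/(1+0.1065)^t    t·PV
  1       562.50       508.3597       508.3597
  2       562.50       459.4304       918.8607
  3       562.50       415.2104     1,245.6313
  4     5,562.50     3,710.7727    14,843.0907
  Σ                  5,093.7732    17,515.9425
Price P = Σ PV = 5,093.7732.
Macaulay duration = Σ(t·PV) / P = 17,515.9425 / 5,093.7732 = 3.43870 years.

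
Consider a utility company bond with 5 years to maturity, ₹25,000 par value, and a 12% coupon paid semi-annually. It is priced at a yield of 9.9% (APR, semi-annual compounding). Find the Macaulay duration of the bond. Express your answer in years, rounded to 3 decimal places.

3.948 years

Periodic yield y = 0.0495. Discount each cash flow and weight by its period:
  t   CF        PV=CF/(1+0.0495)^t    t·PV
  1     1,500.00     1,429.2520     1,429.2520
  2     1,500.00     1,361.8409     2,723.6818
  3     1,500.00     1,297.6092     3,892.8277
  4     1,500.00     1,236.4071     4,945.6284
  5     1,500.00     1,178.0916     5,890.4578
  6     1,500.00     1,122.5265     6,735.1590
  7     1,500.00     1,069.5822     7,487.0753
  8     1,500.00     1,019.1350     8,153.0800
  9     1,500.00       971.0672     8,739.6046
  10   26,500.00    16,346.3745   163,463.7451
  Σ                 27,031.8862   213,460.5116
Price P = Σ PV = 27,031.8862.
Macaulay duration = Σ(t·PV) / P = 213,460.5116 / 27,031.8862 = 7.89662 half-year periods.
In years: 7.89662 / 2 = 3.94831 years.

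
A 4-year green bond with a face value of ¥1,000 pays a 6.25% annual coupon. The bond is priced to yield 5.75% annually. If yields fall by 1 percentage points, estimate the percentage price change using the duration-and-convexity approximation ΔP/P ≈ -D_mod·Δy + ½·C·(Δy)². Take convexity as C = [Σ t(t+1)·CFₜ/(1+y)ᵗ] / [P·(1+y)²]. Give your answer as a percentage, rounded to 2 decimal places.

+3.54%

With y = 0.0575:
  t   CF        PV=CF/(1+0.0575)^t    t·PV        t(t+1)·PV
  1        62.50        59.1017        59.1017         118.2033
  2        62.50        55.8881       111.7762         335.3285
  3        62.50        52.8493       158.5478         634.1911
  4     1,062.50       849.5862     3,398.3447      16,991.7234
  Σ                  1,017.4252     3,727.7703      18,079.4464
P = 1,017.4252; D_Mac = 3.66393 yrs; D_mod = 3.46471 yrs; C = 15.88993.
Duration effect: -3.46471 × (-0.01) = +0.034647
Convexity effect: 0.5 × 15.88993 × (-0.01)² = +0.0007945
ΔP/P ≈ +0.034647 + 0.0007945 = +0.035442 = +3.5442%.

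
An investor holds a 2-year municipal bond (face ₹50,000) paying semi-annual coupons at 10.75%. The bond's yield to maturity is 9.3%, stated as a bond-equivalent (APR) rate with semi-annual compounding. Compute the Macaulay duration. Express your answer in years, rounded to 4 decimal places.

1.8542 years

Periodic yield y = 0.0465. Discount each cash flow and weight by its period:
  t   CF        PV=CF/(1+0.0465)^t    t·PV
  1     2,687.50     2,568.0841     2,568.0841
  2     2,687.50     2,453.9743     4,907.9486
  3     2,687.50     2,344.9348     7,034.8044
  4    52,687.50    43,928.9337   175,715.7347
  Σ                 51,295.9269   190,226.5718
Price P = Σ PV = 51,295.9269.
Macaulay duration = Σ(t·PV) / P = 190,226.5718 / 51,295.9269 = 3.70841 half-year periods.
In years: 3.70841 / 2 = 1.85421 years.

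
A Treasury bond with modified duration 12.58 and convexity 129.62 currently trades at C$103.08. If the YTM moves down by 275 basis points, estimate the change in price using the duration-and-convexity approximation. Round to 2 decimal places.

+C$40.71

Duration effect: -D_mod·Δy = -12.58 × (-0.0275) = +0.345950
Convexity effect: ½·C·(Δy)² = 0.5 × 129.62 × (-0.0275)² = +0.0490125625
ΔP/P ≈ +0.345950 + 0.0490125625 = +0.3949625625
ΔP ≈ 103.08 × (+0.3949625625) = +40.7127409425.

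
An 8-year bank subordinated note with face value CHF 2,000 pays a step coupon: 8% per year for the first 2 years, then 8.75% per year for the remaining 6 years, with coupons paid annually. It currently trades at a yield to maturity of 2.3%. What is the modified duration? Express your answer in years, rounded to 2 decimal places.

6.34 years

Periodic yield y = 0.023. First find Macaulay duration:
  t   CF        PV=CF/(1+0.023)^t    t·PV
  1       160.00       156.4027       156.4027
  2       160.00       152.8864       305.7727
  3       175.00       163.4599       490.3796
  4       175.00       159.7848       639.1393
  5       175.00       156.1924       780.9620
  6       175.00       152.6807       916.0844
  7       175.00       149.2480     1,044.7362
  8     2,175.00     1,813.2354    14,505.8833
  Σ                  2,903.8903    18,839.3602
P = 2,903.8903; Macaulay duration = 18,839.3602 / 2,903.8903 = 6.48763 years.
Modified duration = D_Mac / (1 + y) = 6.48763 / 1.023 = 6.34177 years.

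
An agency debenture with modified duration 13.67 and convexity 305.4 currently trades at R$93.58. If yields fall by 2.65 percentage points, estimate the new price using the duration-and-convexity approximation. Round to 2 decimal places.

Duration effect: -D_mod·Δy = -13.67 × (-0.0265) = +0.362255
Convexity effect: ½·C·(Δy)² = 0.5 × 305.4 × (-0.0265)² = +0.107233575
ΔP/P ≈ +0.362255 + 0.107233575 = +0.469488575
New price ≈ 93.58 × (1 + 0.469488575) = 137.5147408485.

R$137.51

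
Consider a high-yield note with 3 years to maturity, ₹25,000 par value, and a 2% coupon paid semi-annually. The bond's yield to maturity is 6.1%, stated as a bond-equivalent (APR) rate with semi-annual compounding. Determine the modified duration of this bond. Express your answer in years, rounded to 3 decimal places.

Periodic yield y = 0.0305. First find Macaulay duration:
  t   CF        PV=CF/(1+0.0305)^t    t·PV
  1       250.00       242.6007       242.6007
  2       250.00       235.4204       470.8407
  3       250.00       228.4526       685.3577
  4       250.00       221.6910       886.7639
  5       250.00       215.1295     1,075.6476
  6    25,250.00    21,084.9903   126,509.9419
  Σ                 22,228.2844   129,871.1525
P = 22,228.2844; Macaulay duration = 129,871.1525 / 22,228.2844 = 5.84261 half-year periods = 2.92130 years.
Modified duration = D_Mac / (1 + y) = 2.92130 / 1.0305 = 2.83484 years.

2.835 years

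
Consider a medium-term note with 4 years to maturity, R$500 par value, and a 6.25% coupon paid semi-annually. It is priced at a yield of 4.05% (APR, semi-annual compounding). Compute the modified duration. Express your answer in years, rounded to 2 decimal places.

3.55 years

Periodic yield y = 0.02025. First find Macaulay duration:
  t   CF        PV=CF/(1+0.02025)^t    t·PV
  1       15.625        15.3149        15.3149
  2       15.625        15.0109        30.0218
  3       15.625        14.7130        44.1389
  4       15.625        14.4209        57.6838
  5       15.625        14.1347        70.6736
  6       15.625        13.8542        83.1250
  7       15.625        13.5792        95.0543
  8      515.625       439.2190     3,513.7522
  Σ                    540.2468     3,909.7644
P = 540.2468; Macaulay duration = 3,909.7644 / 540.2468 = 7.23700 half-year periods = 3.61850 years.
Modified duration = D_Mac / (1 + y) = 3.61850 / 1.02025 = 3.54668 years.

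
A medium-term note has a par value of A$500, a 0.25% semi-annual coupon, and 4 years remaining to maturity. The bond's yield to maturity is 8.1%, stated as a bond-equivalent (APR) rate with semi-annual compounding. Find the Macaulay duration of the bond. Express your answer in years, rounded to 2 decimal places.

3.98 years

Periodic yield y = 0.0405. Discount each cash flow and weight by its period:
  t   CF        PV=CF/(1+0.0405)^t    t·PV
  1        0.625         0.6007         0.6007
  2        0.625         0.5773         1.1546
  3        0.625         0.5548         1.6645
  4        0.625         0.5332         2.1329
  5        0.625         0.5125         2.5624
  6        0.625         0.4925         2.9551
  7        0.625         0.4734         3.3135
  8      500.625       364.3979     2,915.1831
  Σ                    368.1423     2,929.5667
Price P = Σ PV = 368.1423.
Macaulay duration = Σ(t·PV) / P = 2,929.5667 / 368.1423 = 7.95770 half-year periods.
In years: 7.95770 / 2 = 3.97885 years.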